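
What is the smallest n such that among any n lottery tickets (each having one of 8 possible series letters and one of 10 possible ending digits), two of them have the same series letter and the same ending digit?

There are 8 × 10 = 80 (series letter, ending digit) combinations acting as pigeonholes.
With 80 lottery tickets we could place one in each, avoiding any repeat.
One more forces some (series letter, ending digit) pair to hold 2, so 80 + 1 = 81.

81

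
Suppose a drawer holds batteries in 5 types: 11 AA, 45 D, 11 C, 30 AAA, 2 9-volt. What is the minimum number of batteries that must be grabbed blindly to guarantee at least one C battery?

89

The worst case draws every non-C battery first: 11 + 45 + 30 + 2 = 88.
The next draw is then forced to be C, giving 88 + 1 = 89.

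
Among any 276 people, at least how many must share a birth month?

23

The 276 people fall into 12 months of the year.
If each of the 12 months of the year held at most 22, the total would be at most 12 × 22 = 264 < 276, a contradiction.
So at least one holds ⌈276/12⌉ = 23.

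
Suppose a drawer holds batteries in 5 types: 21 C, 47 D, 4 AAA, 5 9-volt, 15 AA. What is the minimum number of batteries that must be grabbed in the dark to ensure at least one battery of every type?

The hardest type to obtain is AAA: we could draw every other battery first — 92 − 4 = 88 batteries — without a single AAA one.
The next draw must be AAA, so 88 + 1 = 89.

89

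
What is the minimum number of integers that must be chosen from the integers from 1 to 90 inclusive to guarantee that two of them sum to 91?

46

Partition {1, …, 90} into 45 pairs: {1,90}, {2,89}, …, {45,46}.
Choosing 45 integers — say the integers 1 through 45 — takes one from each pair and avoids the property.
Choosing 46 forces two into the same pair by pigeonhole, and those sum to 91. So 46.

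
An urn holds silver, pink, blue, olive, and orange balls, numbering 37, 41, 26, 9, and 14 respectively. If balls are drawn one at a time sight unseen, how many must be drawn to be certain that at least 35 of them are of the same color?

In the worst case we take at most 34 of each color, but all 26 blue, all 9 olive, and all 14 orange (fewer than 34), giving 34 + 34 + 26 + 9 + 14 = 117.
One more ball then forces some color to 35, so 117 + 1 = 118.

118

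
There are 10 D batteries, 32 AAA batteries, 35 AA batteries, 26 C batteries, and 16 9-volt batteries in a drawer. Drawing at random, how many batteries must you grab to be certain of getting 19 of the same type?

81

In the worst case we take at most 18 of each type, but all 10 D and all 16 9-volt (fewer than 18), giving 10 + 18 + 18 + 18 + 16 = 80.
One more battery then forces some type to 19, so 80 + 1 = 81.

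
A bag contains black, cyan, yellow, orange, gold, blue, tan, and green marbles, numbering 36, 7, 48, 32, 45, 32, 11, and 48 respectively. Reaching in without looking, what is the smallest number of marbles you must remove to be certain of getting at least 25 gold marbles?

239

The worst case draws every non-gold marble first: 36 + 7 + 48 + 32 + 32 + 11 + 48 = 214.
The next 25 draws are then forced to be gold, giving 214 + 25 = 239.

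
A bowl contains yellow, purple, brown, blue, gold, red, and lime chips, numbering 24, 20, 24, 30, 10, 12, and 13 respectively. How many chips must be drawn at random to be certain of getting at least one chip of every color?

The hardest color to obtain is gold: we could draw every other chip first — 133 − 10 = 123 chips — without a single gold one.
The next draw must be gold, so 123 + 1 = 124.

124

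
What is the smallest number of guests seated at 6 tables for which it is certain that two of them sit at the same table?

There are 6 tables acting as pigeonholes.
With 6 guests we could place one in each, avoiding any repeat.
One more forces some class to hold 2, so 6 + 1 = 7.

7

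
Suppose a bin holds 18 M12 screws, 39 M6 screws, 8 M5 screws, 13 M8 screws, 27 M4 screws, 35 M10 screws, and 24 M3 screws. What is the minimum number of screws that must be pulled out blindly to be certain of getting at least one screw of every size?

157

The hardest size to obtain is M5: we could draw every other screw first — 164 − 8 = 156 screws — without a single M5 one.
The next draw must be M5, so 156 + 1 = 157.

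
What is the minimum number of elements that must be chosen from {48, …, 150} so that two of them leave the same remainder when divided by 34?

35

Group the integers by remainder mod 34; there are 34 residue classes, each nonempty in this range.
Choosing one from each class (34 integers) avoids any shared remainder.
One more choice must repeat a class, so two differ by a multiple of 34. Hence 34 + 1 = 35.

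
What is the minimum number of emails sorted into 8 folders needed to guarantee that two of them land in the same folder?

There are 8 folders acting as pigeonholes.
With 8 emails we could place one in each, avoiding any repeat.
One more forces some class to hold 2, so 8 + 1 = 9.

9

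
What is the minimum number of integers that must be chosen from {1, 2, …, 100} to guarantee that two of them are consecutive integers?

51

Partition {1, …, 100} into 50 pairs: {1,2}, {3,4}, …, {99,100}.
Choosing 50 integers — say the 50 even numbers 2, 4, …, 100 — takes one from each pair and avoids the property.
Choosing 51 forces two into the same pair by pigeonhole, and those are consecutive. So 51.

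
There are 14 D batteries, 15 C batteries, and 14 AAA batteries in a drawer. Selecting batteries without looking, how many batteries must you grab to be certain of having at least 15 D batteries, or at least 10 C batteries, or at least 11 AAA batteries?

34

The worst case stops just short of every target: 14 D, 9 C, 10 AAA — 14 + 9 + 10 = 33 batteries.
One more battery must push some type to its target, so 33 + 1 = 34.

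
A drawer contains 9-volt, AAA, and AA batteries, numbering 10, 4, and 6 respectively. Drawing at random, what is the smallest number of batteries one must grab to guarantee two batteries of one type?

The worst case takes 1 battery of each type without reaching 2 of any: 3 × 1 = 3.
The next battery must bring some type to 2, so 3 + 1 = 4.

4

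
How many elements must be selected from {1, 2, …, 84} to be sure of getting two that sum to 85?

43

Partition {1, …, 84} into 42 pairs: {1,84}, {2,83}, …, {42,43}.
Choosing 42 integers — say the integers 1 through 42 — takes one from each pair and avoids the property.
Choosing 43 forces two into the same pair by pigeonhole, and those sum to 85. So 43.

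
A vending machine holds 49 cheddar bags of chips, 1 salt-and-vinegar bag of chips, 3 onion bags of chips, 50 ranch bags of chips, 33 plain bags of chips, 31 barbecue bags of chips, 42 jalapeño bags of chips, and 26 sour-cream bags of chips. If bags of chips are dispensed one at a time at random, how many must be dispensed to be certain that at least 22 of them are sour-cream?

To avoid sour-cream bags of chips as long as possible, exhaust the other 7 flavors first.
The worst case draws every non-sour-cream bag of chips first: 49 + 1 + 3 + 50 + 33 + 31 + 42 = 209.
The next 22 draws are then forced to be sour-cream, giving 209 + 22 = 231.

231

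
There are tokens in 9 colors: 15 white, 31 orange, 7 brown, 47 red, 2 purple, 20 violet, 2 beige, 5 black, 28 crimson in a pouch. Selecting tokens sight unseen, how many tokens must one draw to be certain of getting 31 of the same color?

140

Treat the 9 colors as pigeonholes.
In the worst case we take at most 30 of each color, but all 15 white, all 7 brown, all 2 purple, all 20 violet, all 2 beige, all 5 black, and all 28 crimson (fewer than 30), giving 15 + 30 + 7 + 30 + 2 + 20 + 2 + 5 + 28 = 139.
One more token then forces some color to 31, so 139 + 1 = 140.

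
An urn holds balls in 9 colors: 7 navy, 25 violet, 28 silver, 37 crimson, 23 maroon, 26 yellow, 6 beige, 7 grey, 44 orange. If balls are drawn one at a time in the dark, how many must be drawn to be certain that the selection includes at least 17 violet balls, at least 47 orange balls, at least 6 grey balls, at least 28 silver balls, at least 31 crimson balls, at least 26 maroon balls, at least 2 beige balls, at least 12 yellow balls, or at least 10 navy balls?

The worst case stops just short of every target: all 7 navy, 16 violet, 27 silver, 30 crimson, all 23 maroon, 11 yellow, 1 beige, 5 grey, all 44 orange — 7 + 16 + 27 + 30 + 23 + 11 + 1 + 5 + 44 = 164 balls.
One more ball must push some color to its target, so 164 + 1 = 165.

165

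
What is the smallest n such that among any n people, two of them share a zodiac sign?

13

There are 12 zodiac signs acting as pigeonholes.
With 12 people we could place one in each, avoiding any repeat.
One more forces some class to hold 2, so 12 + 1 = 13.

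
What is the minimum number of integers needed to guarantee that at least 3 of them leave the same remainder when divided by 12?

25

There are 12 residue classes modulo 12 acting as pigeonholes.
With 12 × 2 = 24 integers we could place exactly 2 in each, with no class reaching 3.
One more forces some class to hold 3, so 24 + 1 = 25.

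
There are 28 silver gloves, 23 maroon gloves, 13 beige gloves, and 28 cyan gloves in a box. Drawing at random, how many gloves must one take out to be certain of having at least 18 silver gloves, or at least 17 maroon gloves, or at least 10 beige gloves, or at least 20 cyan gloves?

62

The worst case stops just short of every target: 17 silver, 16 maroon, 9 beige, 19 cyan — 17 + 16 + 9 + 19 = 61 gloves.
One more glove must push some color to its target, so 61 + 1 = 62.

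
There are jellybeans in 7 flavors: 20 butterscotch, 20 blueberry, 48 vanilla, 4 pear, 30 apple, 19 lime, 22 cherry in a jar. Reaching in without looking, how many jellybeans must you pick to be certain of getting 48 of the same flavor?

Treat the 7 flavors as pigeonholes.
In the worst case we take at most 47 of each flavor, but all 20 butterscotch, all 20 blueberry, all 4 pear, all 30 apple, all 19 lime, and all 22 cherry (fewer than 47), giving 20 + 20 + 47 + 4 + 30 + 19 + 22 = 162.
One more jellybean then forces some flavor to 48, so 162 + 1 = 163.

163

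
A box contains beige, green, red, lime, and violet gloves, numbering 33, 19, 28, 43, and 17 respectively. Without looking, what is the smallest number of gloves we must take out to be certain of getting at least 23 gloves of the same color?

103

Treat the 5 colors as pigeonholes.
In the worst case we take at most 22 of each color, but all 19 green and all 17 violet (fewer than 22), giving 22 + 19 + 22 + 22 + 17 = 102.
One more glove then forces some color to 23, so 102 + 1 = 103.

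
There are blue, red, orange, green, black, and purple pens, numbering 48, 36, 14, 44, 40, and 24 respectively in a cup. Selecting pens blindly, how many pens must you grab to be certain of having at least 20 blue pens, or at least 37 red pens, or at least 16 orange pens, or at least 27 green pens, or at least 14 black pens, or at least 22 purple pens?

130

Each of the 6 ink colors has its own threshold; avoid all of them simultaneously.
The worst case stops just short of every target: 19 blue, 36 red, all 14 orange, 26 green, 13 black, 21 purple — 19 + 36 + 14 + 26 + 13 + 21 = 129 pens.
One more pen must push some ink color to its target, so 129 + 1 = 130.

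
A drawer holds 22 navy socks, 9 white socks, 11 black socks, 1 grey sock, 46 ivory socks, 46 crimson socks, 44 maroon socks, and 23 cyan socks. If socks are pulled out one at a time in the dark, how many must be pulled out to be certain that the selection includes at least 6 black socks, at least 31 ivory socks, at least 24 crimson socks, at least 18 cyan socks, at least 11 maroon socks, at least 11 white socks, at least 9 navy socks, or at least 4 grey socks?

The worst case stops just short of every target: 8 navy, all 9 white, 5 black, all 1 grey, 30 ivory, 23 crimson, 10 maroon, 17 cyan — 8 + 9 + 5 + 1 + 30 + 23 + 10 + 17 = 103 socks.
One more sock must push some color to its target, so 103 + 1 = 104.

104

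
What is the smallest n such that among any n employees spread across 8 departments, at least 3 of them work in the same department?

There are 8 departments acting as pigeonholes.
With 8 × 2 = 16 employees we could place exactly 2 in each, with no class reaching 3.
One more forces some class to hold 3, so 16 + 1 = 17.

17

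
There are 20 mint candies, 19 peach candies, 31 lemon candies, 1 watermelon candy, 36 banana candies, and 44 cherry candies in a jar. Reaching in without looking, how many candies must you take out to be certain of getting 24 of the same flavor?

In the worst case we take at most 23 of each flavor, but all 20 mint, all 19 peach, and all 1 watermelon (fewer than 23), giving 20 + 19 + 23 + 1 + 23 + 23 = 109.
One more candy then forces some flavor to 24, so 109 + 1 = 110.

110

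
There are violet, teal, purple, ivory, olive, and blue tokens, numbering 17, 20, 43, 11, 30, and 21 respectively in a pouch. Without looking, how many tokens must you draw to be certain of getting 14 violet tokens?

The worst case draws every non-violet token first: 20 + 43 + 11 + 30 + 21 = 125.
The next 14 draws are then forced to be violet, giving 125 + 14 = 139.

139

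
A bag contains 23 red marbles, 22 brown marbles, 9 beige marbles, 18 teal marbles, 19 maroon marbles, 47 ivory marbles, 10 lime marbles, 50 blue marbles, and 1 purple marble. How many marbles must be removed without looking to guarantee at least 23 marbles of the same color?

In the worst case we take at most 22 of each color, but all 9 beige, all 18 teal, all 19 maroon, all 10 lime, and all 1 purple (fewer than 22), giving 22 + 22 + 9 + 18 + 19 + 22 + 10 + 22 + 1 = 145.
One more marble then forces some color to 23, so 145 + 1 = 146.

146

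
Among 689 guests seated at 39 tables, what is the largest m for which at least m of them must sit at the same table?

The 689 guests fall into 39 tables.
If each of the 39 tables held at most 17, the total would be at most 39 × 17 = 663 < 689, a contradiction.
So at least one holds ⌈689/39⌉ = 18.

18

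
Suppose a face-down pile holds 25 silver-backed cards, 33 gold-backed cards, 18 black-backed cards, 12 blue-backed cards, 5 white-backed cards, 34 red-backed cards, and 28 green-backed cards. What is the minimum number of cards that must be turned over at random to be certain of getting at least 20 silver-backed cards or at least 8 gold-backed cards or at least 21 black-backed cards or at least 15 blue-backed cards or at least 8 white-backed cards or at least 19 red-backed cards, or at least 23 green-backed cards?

Each of the 7 back colors has its own threshold; avoid all of them simultaneously.
The worst case stops just short of every target: 19 silver-backed, 7 gold-backed, all 18 black-backed, all 12 blue-backed, all 5 white-backed, 18 red-backed, 22 green-backed — 19 + 7 + 18 + 12 + 5 + 18 + 22 = 101 cards.
One more card must push some back color to its target, so 101 + 1 = 102.

102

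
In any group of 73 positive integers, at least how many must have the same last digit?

8

The 73 positive integers fall into 10 possible last digits.
If each of the 10 possible last digits held at most 7, the total would be at most 10 × 7 = 70 < 73, a contradiction.
So at least one holds ⌈73/10⌉ = 8.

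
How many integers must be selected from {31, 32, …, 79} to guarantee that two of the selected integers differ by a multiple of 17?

Use the pigeonhole principle on residue classes: group the integers by remainder mod 17; there are 17 residue classes, each nonempty in this range.
Choosing one from each class (17 integers) avoids any shared remainder.
One more choice must repeat a class, so two differ by a multiple of 17. Hence 17 + 1 = 18.

18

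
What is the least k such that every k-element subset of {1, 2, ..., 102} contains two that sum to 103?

52

Partition {1, …, 102} into 51 pairs: {1,102}, {2,101}, …, {51,52}.
Choosing 51 integers — say the integers 1 through 51 — takes one from each pair and avoids the property.
Choosing 52 forces two into the same pair by pigeonhole, and those sum to 103. So 52.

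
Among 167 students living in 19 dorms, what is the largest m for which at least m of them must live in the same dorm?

9

The 167 students fall into 19 dorms.
If each of the 19 dorms held at most 8, the total would be at most 19 × 8 = 152 < 167, a contradiction.
So at least one holds ⌈167/19⌉ = 9.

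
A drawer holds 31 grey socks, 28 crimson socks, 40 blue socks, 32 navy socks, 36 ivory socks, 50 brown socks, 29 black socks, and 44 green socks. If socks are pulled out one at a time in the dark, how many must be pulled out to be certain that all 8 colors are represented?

The hardest color to obtain is crimson: we could draw every other sock first — 290 − 28 = 262 socks — without a single crimson one.
The next draw must be crimson, so 262 + 1 = 263.

263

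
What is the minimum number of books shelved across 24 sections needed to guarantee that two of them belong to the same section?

There are 24 sections acting as pigeonholes.
With 24 books we could place one in each, avoiding any repeat.
One more forces some class to hold 2, so 24 + 1 = 25.

25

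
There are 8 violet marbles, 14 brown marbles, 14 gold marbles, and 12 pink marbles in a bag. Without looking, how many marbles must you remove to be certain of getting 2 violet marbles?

42

The worst case draws every non-violet marble first: 14 + 14 + 12 = 40.
The next 2 draws are then forced to be violet, giving 40 + 2 = 42.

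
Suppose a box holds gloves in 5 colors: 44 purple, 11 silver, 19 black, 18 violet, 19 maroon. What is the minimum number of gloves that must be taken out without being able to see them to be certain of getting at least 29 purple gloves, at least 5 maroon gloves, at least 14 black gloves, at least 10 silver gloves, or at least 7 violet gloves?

Each of the 5 colors has its own threshold; avoid all of them simultaneously.
The worst case stops just short of every target: 28 purple, 9 silver, 13 black, 6 violet, 4 maroon — 28 + 9 + 13 + 6 + 4 = 60 gloves.
One more glove must push some color to its target, so 60 + 1 = 61.

61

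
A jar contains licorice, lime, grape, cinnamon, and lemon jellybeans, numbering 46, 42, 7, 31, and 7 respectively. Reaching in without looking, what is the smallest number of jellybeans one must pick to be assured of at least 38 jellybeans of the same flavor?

In the worst case we take at most 37 of each flavor, but all 7 grape, all 31 cinnamon, and all 7 lemon (fewer than 37), giving 37 + 37 + 7 + 31 + 7 = 119.
One more jellybean then forces some flavor to 38, so 119 + 1 = 120.

120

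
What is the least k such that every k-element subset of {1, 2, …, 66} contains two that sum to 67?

34

Partition {1, …, 66} into 33 pairs: {1,66}, {2,65}, …, {33,34}.
Choosing 33 integers — say the integers 1 through 33 — takes one from each pair and avoids the property.
Choosing 34 forces two into the same pair by pigeonhole, and those sum to 67. So 34.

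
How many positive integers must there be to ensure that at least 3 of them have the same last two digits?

201

There are 100 possible two-digit endings acting as pigeonholes.
With 100 × 2 = 200 positive integers we could place exactly 2 in each, with no class reaching 3.
One more forces some class to hold 3, so 200 + 1 = 201.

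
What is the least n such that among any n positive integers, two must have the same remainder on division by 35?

Two integers differ by a multiple of 35 exactly when they share a remainder mod 35.
There are 35 residue classes mod 35, so 35 integers can all lie in distinct classes.
One more integer must repeat a residue, giving a difference divisible by 35. So n = 35 + 1 = 36.

36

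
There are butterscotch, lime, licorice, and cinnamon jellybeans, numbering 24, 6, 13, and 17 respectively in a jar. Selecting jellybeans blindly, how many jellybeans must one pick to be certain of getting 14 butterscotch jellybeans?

To avoid butterscotch jellybeans as long as possible, exhaust the other 3 flavors first.
The worst case draws every non-butterscotch jellybean first: 6 + 13 + 17 = 36.
The next 14 draws are then forced to be butterscotch, giving 36 + 14 = 50.

50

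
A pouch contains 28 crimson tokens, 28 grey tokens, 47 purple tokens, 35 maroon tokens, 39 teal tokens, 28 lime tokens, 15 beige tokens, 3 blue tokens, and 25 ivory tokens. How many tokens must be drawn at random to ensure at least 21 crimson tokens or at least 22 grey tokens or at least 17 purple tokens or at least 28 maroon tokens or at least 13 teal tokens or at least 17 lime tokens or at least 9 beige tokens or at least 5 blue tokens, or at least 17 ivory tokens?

140

The worst case stops just short of every target: 20 crimson, 21 grey, 16 purple, 27 maroon, 12 teal, 16 lime, 8 beige, all 3 blue, 16 ivory — 20 + 21 + 16 + 27 + 12 + 16 + 8 + 3 + 16 = 139 tokens.
One more token must push some color to its target, so 139 + 1 = 140.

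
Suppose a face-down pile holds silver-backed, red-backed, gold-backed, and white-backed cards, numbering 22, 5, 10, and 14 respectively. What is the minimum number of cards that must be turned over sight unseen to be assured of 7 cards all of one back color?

24

Treat the 4 back colors as pigeonholes.
In the worst case we take at most 6 of each back color, but all 5 red-backed (fewer than 6), giving 6 + 5 + 6 + 6 = 23.
One more card then forces some back color to 7, so 23 + 1 = 24.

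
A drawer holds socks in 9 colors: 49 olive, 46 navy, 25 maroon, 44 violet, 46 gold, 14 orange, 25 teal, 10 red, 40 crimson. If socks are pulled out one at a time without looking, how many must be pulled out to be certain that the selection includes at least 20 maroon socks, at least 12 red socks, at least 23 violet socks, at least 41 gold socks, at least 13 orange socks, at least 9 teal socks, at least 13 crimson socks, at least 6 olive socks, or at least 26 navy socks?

154

The worst case stops just short of every target: 5 olive, 25 navy, 19 maroon, 22 violet, 40 gold, 12 orange, 8 teal, all 10 red, 12 crimson — 5 + 25 + 19 + 22 + 40 + 12 + 8 + 10 + 12 = 153 socks.
One more sock must push some color to its target, so 153 + 1 = 154.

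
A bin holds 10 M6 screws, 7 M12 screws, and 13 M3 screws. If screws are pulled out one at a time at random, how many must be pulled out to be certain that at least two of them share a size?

Treat the 3 sizes as pigeonholes.
The worst case takes 1 screw of each size without reaching 2 of any: 3 × 1 = 3.
The next screw must bring some size to 2, so 3 + 1 = 4.

4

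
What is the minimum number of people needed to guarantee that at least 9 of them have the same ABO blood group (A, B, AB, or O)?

There are 4 ABO blood groups acting as pigeonholes.
With 4 × 8 = 32 people we could place exactly 8 in each, with no class reaching 9.
One more forces some class to hold 9, so 32 + 1 = 33.

33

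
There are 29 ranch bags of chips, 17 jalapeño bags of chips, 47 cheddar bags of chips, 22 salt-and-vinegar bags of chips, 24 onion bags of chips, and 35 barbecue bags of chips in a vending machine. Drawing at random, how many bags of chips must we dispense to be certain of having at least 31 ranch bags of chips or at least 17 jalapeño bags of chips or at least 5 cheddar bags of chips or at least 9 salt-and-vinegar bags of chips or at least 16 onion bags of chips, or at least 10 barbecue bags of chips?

The worst case stops just short of every target: all 29 ranch, 16 jalapeño, 4 cheddar, 8 salt-and-vinegar, 15 onion, 9 barbecue — 29 + 16 + 4 + 8 + 15 + 9 = 81 bags of chips.
One more bag of chips must push some flavor to its target, so 81 + 1 = 82.

82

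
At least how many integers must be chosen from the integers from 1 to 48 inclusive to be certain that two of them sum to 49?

Partition {1, …, 48} into 24 pairs: {1,48}, {2,47}, …, {24,25}.
Choosing 24 integers — say the integers 1 through 24 — takes one from each pair and avoids the property.
Choosing 25 forces two into the same pair by pigeonhole, and those sum to 49. So 25.

25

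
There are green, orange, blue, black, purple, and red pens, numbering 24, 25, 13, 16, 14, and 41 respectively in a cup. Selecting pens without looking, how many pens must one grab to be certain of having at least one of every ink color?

121

The hardest ink color to obtain is blue: we could draw every other pen first — 133 − 13 = 120 pens — without a single blue one.
The next draw must be blue, so 120 + 1 = 121.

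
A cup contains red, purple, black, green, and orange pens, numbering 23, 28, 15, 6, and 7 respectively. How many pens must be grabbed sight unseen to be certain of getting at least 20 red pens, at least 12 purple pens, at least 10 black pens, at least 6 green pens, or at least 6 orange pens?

The worst case stops just short of every target: 19 red, 11 purple, 9 black, 5 green, 5 orange — 19 + 11 + 9 + 5 + 5 = 49 pens.
One more pen must push some ink color to its target, so 49 + 1 = 50.

50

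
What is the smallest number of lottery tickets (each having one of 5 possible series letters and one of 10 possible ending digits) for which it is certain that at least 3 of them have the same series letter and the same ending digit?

There are 5 × 10 = 50 (series letter, ending digit) combinations acting as pigeonholes.
With 50 × 2 = 100 lottery tickets we could place exactly 2 in each, with no (series letter, ending digit) pair reaching 3.
One more forces some (series letter, ending digit) pair to hold 3, so 100 + 1 = 101.

101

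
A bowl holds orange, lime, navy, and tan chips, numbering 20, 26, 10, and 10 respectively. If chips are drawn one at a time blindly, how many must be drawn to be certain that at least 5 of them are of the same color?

17

The worst case takes 4 chips of each color without reaching 5 of any: 4 × 4 = 16.
The next chip must bring some color to 5, so 16 + 1 = 17.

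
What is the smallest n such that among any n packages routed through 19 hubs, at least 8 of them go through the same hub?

There are 19 hubs acting as pigeonholes.
With 19 × 7 = 133 packages we could place exactly 7 in each, with no class reaching 8.
One more forces some class to hold 8, so 133 + 1 = 134.

134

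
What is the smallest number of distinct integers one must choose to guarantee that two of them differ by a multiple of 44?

Two integers differ by a multiple of 44 exactly when they share a remainder mod 44.
There are 44 residue classes mod 44, so 44 integers can all lie in distinct classes.
One more integer must repeat a residue, giving a difference divisible by 44. So n = 44 + 1 = 45.

45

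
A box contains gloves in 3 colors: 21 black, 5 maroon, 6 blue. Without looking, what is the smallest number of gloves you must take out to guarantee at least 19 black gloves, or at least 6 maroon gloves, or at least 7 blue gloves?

The worst case stops just short of every target: 18 black, 5 maroon, 6 blue — 18 + 5 + 6 = 29 gloves.
One more glove must push some color to its target, so 29 + 1 = 30.

30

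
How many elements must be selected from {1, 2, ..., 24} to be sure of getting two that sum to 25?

Partition {1, …, 24} into 12 pairs: {1,24}, {2,23}, …, {12,13}.
Choosing 12 integers — say the integers 1 through 12 — takes one from each pair and avoids the property.
Choosing 13 forces two into the same pair by pigeonhole, and those sum to 25. So 13.

13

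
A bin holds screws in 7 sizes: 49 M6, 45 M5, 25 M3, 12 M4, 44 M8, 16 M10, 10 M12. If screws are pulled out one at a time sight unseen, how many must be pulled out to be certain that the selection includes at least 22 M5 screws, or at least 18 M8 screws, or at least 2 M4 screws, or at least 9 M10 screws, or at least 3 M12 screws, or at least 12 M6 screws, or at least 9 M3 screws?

69

The worst case stops just short of every target: 11 M6, 21 M5, 8 M3, 1 M4, 17 M8, 8 M10, 2 M12 — 11 + 21 + 8 + 1 + 17 + 8 + 2 = 68 screws.
One more screw must push some size to its target, so 68 + 1 = 69.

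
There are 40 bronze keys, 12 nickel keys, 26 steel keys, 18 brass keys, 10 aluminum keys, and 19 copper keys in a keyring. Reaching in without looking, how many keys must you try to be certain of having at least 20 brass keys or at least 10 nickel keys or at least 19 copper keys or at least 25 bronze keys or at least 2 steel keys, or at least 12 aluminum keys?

The worst case stops just short of every target: 24 bronze, 9 nickel, 1 steel, all 18 brass, all 10 aluminum, 18 copper — 24 + 9 + 1 + 18 + 10 + 18 = 80 keys.
One more key must push some type to its target, so 80 + 1 = 81.

81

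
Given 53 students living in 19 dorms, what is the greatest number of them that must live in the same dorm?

3

If each of the 19 dorms held at most 2, the total would be at most 19 × 2 = 38 < 53, a contradiction.
So at least one holds ⌈53/19⌉ = 3.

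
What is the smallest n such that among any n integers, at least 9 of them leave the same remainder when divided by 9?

There are 9 residue classes modulo 9 acting as pigeonholes.
With 9 × 8 = 72 integers we could place exactly 8 in each, with no class reaching 9.
One more forces some class to hold 9, so 72 + 1 = 73.

73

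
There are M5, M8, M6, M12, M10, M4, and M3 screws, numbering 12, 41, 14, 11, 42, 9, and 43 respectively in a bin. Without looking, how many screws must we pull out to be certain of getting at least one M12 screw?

162

The worst case draws every non-M12 screw first: 12 + 41 + 14 + 42 + 9 + 43 = 161.
The next draw is then forced to be M12, giving 161 + 1 = 162.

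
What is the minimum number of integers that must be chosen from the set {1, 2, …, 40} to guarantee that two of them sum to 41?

Partition {1, …, 40} into 20 pairs: {1,40}, {2,39}, …, {20,21}.
Choosing 20 integers — say the integers 1 through 20 — takes one from each pair and avoids the property.
Choosing 21 forces two into the same pair by pigeonhole, and those sum to 41. So 21.

21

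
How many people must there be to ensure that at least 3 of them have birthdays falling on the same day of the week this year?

15

There are 7 days of the week acting as pigeonholes.
With 7 × 2 = 14 people we could place exactly 2 in each, with no class reaching 3.
One more forces some class to hold 3, so 14 + 1 = 15.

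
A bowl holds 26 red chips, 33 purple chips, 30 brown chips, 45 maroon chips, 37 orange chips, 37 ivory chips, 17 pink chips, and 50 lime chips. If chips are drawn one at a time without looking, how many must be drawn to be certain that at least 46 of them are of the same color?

271

In the worst case we take at most 45 of each color, but all 26 red, all 33 purple, all 30 brown, all 37 orange, all 37 ivory, and all 17 pink (fewer than 45), giving 26 + 33 + 30 + 45 + 37 + 37 + 17 + 45 = 270.
One more chip then forces some color to 46, so 270 + 1 = 271.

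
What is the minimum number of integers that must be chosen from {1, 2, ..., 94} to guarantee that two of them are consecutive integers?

48

Partition {1, …, 94} into 47 pairs: {1,2}, {3,4}, …, {93,94}.
Choosing 47 integers — say the 47 even numbers 2, 4, …, 94 — takes one from each pair and avoids the property.
Choosing 48 forces two into the same pair by pigeonhole, and those are consecutive. So 48.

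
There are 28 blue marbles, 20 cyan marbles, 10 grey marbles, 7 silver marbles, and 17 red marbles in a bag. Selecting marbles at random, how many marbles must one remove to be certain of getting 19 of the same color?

In the worst case we take at most 18 of each color, but all 10 grey, all 7 silver, and all 17 red (fewer than 18), giving 18 + 18 + 10 + 7 + 17 = 70.
One more marble then forces some color to 19, so 70 + 1 = 71.

71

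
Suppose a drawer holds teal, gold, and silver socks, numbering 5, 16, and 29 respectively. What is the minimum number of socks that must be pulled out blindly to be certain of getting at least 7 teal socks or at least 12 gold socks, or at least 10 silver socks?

26

The worst case stops just short of every target: all 5 teal, 11 gold, 9 silver — 5 + 11 + 9 = 25 socks.
One more sock must push some color to its target, so 25 + 1 = 26.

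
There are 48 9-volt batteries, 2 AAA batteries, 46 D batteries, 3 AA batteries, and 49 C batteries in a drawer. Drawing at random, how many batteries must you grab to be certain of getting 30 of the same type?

93

In the worst case we take at most 29 of each type, but all 2 AAA and all 3 AA (fewer than 29), giving 29 + 2 + 29 + 3 + 29 = 92.
One more battery then forces some type to 30, so 92 + 1 = 93.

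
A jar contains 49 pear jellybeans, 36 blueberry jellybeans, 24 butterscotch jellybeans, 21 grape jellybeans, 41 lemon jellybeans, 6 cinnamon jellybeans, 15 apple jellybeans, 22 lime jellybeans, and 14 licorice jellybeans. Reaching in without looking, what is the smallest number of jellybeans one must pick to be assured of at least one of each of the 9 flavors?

The hardest flavor to obtain is cinnamon: we could draw every other jellybean first — 228 − 6 = 222 jellybeans — without a single cinnamon one.
The next draw must be cinnamon, so 222 + 1 = 223.

223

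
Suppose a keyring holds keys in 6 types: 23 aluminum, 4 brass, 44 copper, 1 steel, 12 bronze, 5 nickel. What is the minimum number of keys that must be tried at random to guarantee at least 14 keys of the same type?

In the worst case we take at most 13 of each type, but all 4 brass, all 1 steel, all 12 bronze, and all 5 nickel (fewer than 13), giving 13 + 4 + 13 + 1 + 12 + 5 = 48.
One more key then forces some type to 14, so 48 + 1 = 49.

49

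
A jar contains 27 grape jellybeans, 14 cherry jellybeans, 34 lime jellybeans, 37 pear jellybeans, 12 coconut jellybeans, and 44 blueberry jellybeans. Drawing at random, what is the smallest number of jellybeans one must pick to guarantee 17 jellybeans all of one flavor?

91

In the worst case we take at most 16 of each flavor, but all 14 cherry and all 12 coconut (fewer than 16), giving 16 + 14 + 16 + 16 + 12 + 16 = 90.
One more jellybean then forces some flavor to 17, so 90 + 1 = 91.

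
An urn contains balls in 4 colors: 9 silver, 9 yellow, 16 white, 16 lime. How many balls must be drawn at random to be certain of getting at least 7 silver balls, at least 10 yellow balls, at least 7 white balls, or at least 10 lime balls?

31

The worst case stops just short of every target: 6 silver, 9 yellow, 6 white, 9 lime — 6 + 9 + 6 + 9 = 30 balls.
One more ball must push some color to its target, so 30 + 1 = 31.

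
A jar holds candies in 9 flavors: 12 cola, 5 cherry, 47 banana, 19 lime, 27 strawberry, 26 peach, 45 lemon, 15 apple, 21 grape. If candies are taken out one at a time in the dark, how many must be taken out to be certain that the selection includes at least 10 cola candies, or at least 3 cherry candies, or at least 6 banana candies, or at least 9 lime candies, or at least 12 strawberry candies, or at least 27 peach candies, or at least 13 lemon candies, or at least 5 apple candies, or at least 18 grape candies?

95

The worst case stops just short of every target: 9 cola, 2 cherry, 5 banana, 8 lime, 11 strawberry, 26 peach, 12 lemon, 4 apple, 17 grape — 9 + 2 + 5 + 8 + 11 + 26 + 12 + 4 + 17 = 94 candies.
One more candy must push some flavor to its target, so 94 + 1 = 95.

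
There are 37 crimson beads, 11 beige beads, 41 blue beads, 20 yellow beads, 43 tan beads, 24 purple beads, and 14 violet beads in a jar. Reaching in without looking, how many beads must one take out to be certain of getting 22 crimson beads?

To avoid crimson beads as long as possible, exhaust the other 6 colors first.
The worst case draws every non-crimson bead first: 11 + 41 + 20 + 43 + 24 + 14 = 153.
The next 22 draws are then forced to be crimson, giving 153 + 22 = 175.

175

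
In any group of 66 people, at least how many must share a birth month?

The 66 people fall into 12 months of the year.
If each of the 12 months of the year held at most 5, the total would be at most 12 × 5 = 60 < 66, a contradiction.
So at least one holds ⌈66/12⌉ = 6.

6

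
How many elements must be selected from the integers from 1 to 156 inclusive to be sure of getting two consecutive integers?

79

Partition {1, …, 156} into 78 pairs: {1,2}, {3,4}, …, {155,156}.
Choosing 78 integers — say the 78 even numbers 2, 4, …, 156 — takes one from each pair and avoids the property.
Choosing 79 forces two into the same pair by pigeonhole, and those are consecutive. So 79.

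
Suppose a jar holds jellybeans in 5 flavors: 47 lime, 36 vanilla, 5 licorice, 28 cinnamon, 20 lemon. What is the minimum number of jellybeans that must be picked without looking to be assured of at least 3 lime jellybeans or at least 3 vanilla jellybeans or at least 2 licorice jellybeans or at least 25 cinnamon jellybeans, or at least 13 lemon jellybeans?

42

Each of the 5 flavors has its own threshold; avoid all of them simultaneously.
The worst case stops just short of every target: 2 lime, 2 vanilla, 1 licorice, 24 cinnamon, 12 lemon — 2 + 2 + 1 + 24 + 12 = 41 jellybeans.
One more jellybean must push some flavor to its target, so 41 + 1 = 42.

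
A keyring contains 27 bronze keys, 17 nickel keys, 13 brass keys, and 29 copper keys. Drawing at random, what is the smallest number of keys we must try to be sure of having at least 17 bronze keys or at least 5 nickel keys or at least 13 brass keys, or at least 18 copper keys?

50

The worst case stops just short of every target: 16 bronze, 4 nickel, 12 brass, 17 copper — 16 + 4 + 12 + 17 = 49 keys.
One more key must push some type to its target, so 49 + 1 = 50.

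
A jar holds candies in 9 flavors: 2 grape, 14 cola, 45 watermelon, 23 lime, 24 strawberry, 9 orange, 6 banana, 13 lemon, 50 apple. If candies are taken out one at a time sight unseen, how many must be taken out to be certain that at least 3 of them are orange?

180

The worst case draws every non-orange candy first: 2 + 14 + 45 + 23 + 24 + 6 + 13 + 50 = 177.
The next 3 draws are then forced to be orange, giving 177 + 3 = 180.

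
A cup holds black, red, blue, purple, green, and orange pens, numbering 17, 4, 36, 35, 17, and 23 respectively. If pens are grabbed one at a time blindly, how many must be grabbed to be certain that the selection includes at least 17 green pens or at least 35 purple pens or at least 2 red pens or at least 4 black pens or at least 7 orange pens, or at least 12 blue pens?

72

The worst case stops just short of every target: 3 black, 1 red, 11 blue, 34 purple, 16 green, 6 orange — 3 + 1 + 11 + 34 + 16 + 6 = 71 pens.
One more pen must push some ink color to its target, so 71 + 1 = 72.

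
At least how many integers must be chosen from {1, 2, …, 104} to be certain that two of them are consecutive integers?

53

Partition {1, …, 104} into 52 pairs: {1,2}, {3,4}, …, {103,104}.
Choosing 52 integers — say the 52 even numbers 2, 4, …, 104 — takes one from each pair and avoids the property.
Choosing 53 forces two into the same pair by pigeonhole, and those are consecutive. So 53.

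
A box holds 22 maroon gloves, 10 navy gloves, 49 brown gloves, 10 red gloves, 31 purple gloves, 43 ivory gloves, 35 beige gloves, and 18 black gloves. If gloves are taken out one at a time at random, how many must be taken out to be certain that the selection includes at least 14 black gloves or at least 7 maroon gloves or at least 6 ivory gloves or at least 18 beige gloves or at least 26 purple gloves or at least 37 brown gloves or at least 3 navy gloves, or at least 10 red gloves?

114

The worst case stops just short of every target: 6 maroon, 2 navy, 36 brown, 9 red, 25 purple, 5 ivory, 17 beige, 13 black — 6 + 2 + 36 + 9 + 25 + 5 + 17 + 13 = 113 gloves.
One more glove must push some color to its target, so 113 + 1 = 114.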